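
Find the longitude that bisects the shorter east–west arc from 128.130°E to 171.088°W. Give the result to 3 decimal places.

158.521°E

Signed shortest Δλ from +128.130° to -171.088° is +60.782°.
Midpoint longitude = +128.130° + (+60.782°)/2 = +128.130° + 30.391° = +158.521°.
(The naïve average (+128.130 + -171.088)/2 = -21.479° is on the wrong side of the globe.)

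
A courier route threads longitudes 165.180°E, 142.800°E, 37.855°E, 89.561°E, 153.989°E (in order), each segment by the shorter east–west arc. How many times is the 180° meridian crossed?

0

Leg 1: +165.180° → +142.800°, shortest Δλ = -22.38° (west) — does not cross 180°.
Leg 2: +142.800° → +37.855°, shortest Δλ = -104.945° (west) — does not cross 180°.
Leg 3: +37.855° → +89.561°, shortest Δλ = 51.706° (east) — does not cross 180°.
Leg 4: +89.561° → +153.989°, shortest Δλ = 64.428° (east) — does not cross 180°.
Total crossings: 0.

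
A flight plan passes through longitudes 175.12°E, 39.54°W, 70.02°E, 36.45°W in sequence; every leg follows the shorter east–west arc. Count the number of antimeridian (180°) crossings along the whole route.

Leg 1: +175.12° → -39.54°, shortest Δλ = 145.34° (east) — crosses 180°.
Leg 2: -39.54° → +70.02°, shortest Δλ = 109.56° (east) — does not cross 180°.
Leg 3: +70.02° → -36.45°, shortest Δλ = -106.47° (west) — does not cross 180°.
Total crossings: 1.

1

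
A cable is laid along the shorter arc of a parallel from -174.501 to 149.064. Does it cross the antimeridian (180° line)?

Naïve |149.064 − -174.501| = 323.565° > 180°, so the shorter arc goes the other way round — across 180°.
Signed shortest Δλ = ((149.064 − -174.501 + 180) mod 360) − 180 = -36.435°.
Going west by 36.435° from -174.501° passes through 180° before reaching +149.064°.

Yes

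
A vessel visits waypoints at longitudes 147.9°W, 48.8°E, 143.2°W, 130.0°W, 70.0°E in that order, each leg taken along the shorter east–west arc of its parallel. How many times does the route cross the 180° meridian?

Leg 1: -147.9° → +48.8°, shortest Δλ = -163.3° (west) — crosses 180°.
Leg 2: +48.8° → -143.2°, shortest Δλ = 168.0° (east) — crosses 180°.
Leg 3: -143.2° → -130.0°, shortest Δλ = 13.2° (east) — does not cross 180°.
Leg 4: -130.0° → +70.0°, shortest Δλ = -160.0° (west) — crosses 180°.
Total crossings: 3.

3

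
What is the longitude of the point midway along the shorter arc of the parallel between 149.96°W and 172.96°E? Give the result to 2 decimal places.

168.50°W

Signed shortest Δλ from -149.96° to +172.96° is -37.08°.
Midpoint longitude = -149.96° + (-37.08°)/2 = -149.96° − 18.54° = -168.50°.
(The naïve average (-149.96 + +172.96)/2 = 11.5° is on the wrong side of the globe.)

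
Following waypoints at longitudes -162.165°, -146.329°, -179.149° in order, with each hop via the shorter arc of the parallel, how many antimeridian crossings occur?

Leg 1: -162.165° → -146.329°, shortest Δλ = 15.836° (east) — does not cross 180°.
Leg 2: -146.329° → -179.149°, shortest Δλ = -32.82° (west) — does not cross 180°.
Total crossings: 0.

0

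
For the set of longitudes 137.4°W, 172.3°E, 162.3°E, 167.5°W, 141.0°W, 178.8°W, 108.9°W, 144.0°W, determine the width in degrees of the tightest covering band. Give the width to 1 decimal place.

Sort the longitudes: -178.8°, -167.5°, -144.0°, -141.0°, -137.4°, -108.9°, +162.3°, +172.3°.
Eastward gaps between consecutive values (wrapping around): 11.3°, 23.5°, 3.0°, 3.6°, 28.5°, 271.2°, 10.0°, 8.9°.
Largest gap = 271.2° ⇒ minimal covering band is its complement: 360° − 271.2° = 88.8°.
Band runs from +162.3° eastward to -108.9°, crossing the antimeridian.

88.8°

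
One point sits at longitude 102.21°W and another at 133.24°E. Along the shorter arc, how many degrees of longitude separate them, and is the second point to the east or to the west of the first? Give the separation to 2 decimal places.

124.55° west

Raw difference: 133.24 − -102.21 = 235.45°.
Normalise into (−180°, 180°]: 235.45° − 360° = -124.55°.
Negative ⇒ the second point lies to the west; separation 124.55°.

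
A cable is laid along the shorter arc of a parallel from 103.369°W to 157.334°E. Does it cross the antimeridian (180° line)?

Yes

Naïve |157.334 − -103.369| = 260.703° > 180°, so the shorter arc goes the other way round — across 180°.
Signed shortest Δλ = ((157.334 − -103.369 + 180) mod 360) − 180 = -99.297°.
Going west by 99.297° from -103.369° passes through 180° before reaching +157.334°.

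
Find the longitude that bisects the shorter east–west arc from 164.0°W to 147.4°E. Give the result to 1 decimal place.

171.7°E

Signed shortest Δλ from -164.0° to +147.4° is -48.6°.
Midpoint longitude = -164.0° + (-48.6°)/2 = -164.0° − 24.3° = -188.3°.
Normalise into (−180°, 180°]: +171.7°.
(The naïve average (-164.0 + +147.4)/2 = -8.3° is on the wrong side of the globe.)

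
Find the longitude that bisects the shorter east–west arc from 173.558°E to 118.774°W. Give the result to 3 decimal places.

Signed shortest Δλ from +173.558° to -118.774° is +67.668°.
Midpoint longitude = +173.558° + (+67.668°)/2 = +173.558° + 33.834° = +207.392°.
Normalise into (−180°, 180°]: -152.608°.
(The naïve average (+173.558 + -118.774)/2 = 27.392° is on the wrong side of the globe.)

152.608°W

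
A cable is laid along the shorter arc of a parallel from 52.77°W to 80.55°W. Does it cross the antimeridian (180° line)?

No

Signed shortest Δλ = ((-80.55 − -52.77 + 180) mod 360) − 180 = -27.78°.
Going west by 27.78° from -52.77° reaches -80.55° without touching 180°.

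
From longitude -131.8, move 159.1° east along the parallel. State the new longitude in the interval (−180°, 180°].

Start at -131.8°; shift +159.1° → +27.3°.
+27.3° already lies in (−180°, 180°].

+27.3°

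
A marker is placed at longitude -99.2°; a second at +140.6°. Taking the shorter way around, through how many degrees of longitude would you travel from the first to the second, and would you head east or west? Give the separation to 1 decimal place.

120.2° west

Raw difference: 140.6 − -99.2 = 239.8°.
Normalise into (−180°, 180°]: 239.8° − 360° = -120.2°.
Negative ⇒ the second point lies to the west; separation 120.2°.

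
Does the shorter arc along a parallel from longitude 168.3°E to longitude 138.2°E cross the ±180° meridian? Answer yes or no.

Signed shortest Δλ = ((138.2 − 168.3 + 180) mod 360) − 180 = -30.1°.
Going west by 30.1° from +168.3° reaches +138.2° without touching 180°.

No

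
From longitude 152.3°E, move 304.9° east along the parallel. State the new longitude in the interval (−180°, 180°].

Start at +152.3°; shift +304.9° → +457.2°.
+457.2° lies outside (−180°, 180°]; subtract 360° → +97.2°.

97.2°E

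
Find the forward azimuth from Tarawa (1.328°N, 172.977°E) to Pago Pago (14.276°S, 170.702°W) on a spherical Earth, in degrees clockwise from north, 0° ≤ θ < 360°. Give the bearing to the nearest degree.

Δλ = -170.702 − 172.977 = -343.679°; wrapped into (−180°, 180°]: 16.321°.
θ = atan2( sin Δλ · cos φ₂ , cos φ₁ · sin φ₂ − sin φ₁ · cos φ₂ · cos Δλ )
  = atan2(0.27234, -0.26808) = 134.549° → normalised to [0°, 360°): 134.549°.

135°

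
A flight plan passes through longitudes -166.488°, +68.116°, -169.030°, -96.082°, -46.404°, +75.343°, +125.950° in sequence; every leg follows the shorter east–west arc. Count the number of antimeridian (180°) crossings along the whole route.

Leg 1: -166.488° → +68.116°, shortest Δλ = -125.396° (west) — crosses 180°.
Leg 2: +68.116° → -169.030°, shortest Δλ = 122.854° (east) — crosses 180°.
Leg 3: -169.030° → -96.082°, shortest Δλ = 72.948° (east) — does not cross 180°.
Leg 4: -96.082° → -46.404°, shortest Δλ = 49.678° (east) — does not cross 180°.
Leg 5: -46.404° → +75.343°, shortest Δλ = 121.747° (east) — does not cross 180°.
Leg 6: +75.343° → +125.950°, shortest Δλ = 50.607° (east) — does not cross 180°.
Total crossings: 2.

2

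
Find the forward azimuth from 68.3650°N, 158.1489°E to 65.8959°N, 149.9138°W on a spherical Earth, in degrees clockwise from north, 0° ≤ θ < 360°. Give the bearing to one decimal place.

Δλ = -149.9138 − 158.1489 = -308.0627°; wrapped into (−180°, 180°]: 51.9373°.
θ = atan2( sin Δλ · cos φ₂ , cos φ₁ · sin φ₂ − sin φ₁ · cos φ₂ · cos Δλ )
  = atan2(0.32154, 0.10250) = 72.320° → normalised to [0°, 360°): 72.320°.

72.3°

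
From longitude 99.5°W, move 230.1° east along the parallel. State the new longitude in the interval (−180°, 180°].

130.6°E

Start at -99.5°; shift +230.1° → +130.6°.
+130.6° already lies in (−180°, 180°].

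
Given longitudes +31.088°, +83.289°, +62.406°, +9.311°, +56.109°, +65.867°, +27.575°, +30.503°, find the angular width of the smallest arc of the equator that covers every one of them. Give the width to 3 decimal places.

Sort the longitudes: +9.311°, +27.575°, +30.503°, +31.088°, +56.109°, +62.406°, +65.867°, +83.289°.
Eastward gaps between consecutive values (wrapping around): 18.264°, 2.928°, 0.585°, 25.021°, 6.297°, 3.461°, 17.422°, 286.022°.
Largest gap = 286.022° ⇒ minimal covering band is its complement: 360° − 286.022° = 73.978°.
Band runs from +9.311° eastward to +83.289°.

73.978°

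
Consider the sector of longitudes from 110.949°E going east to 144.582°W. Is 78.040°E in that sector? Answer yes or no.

Band width going east from +110.949° to -144.582°: ((-144.582 − 110.949) mod 360) = 104.469°.
Offset of +78.040° east of the west edge: ((78.040 − 110.949) mod 360) = 327.091°.
327.091° > 104.469° ⇒ outside.

No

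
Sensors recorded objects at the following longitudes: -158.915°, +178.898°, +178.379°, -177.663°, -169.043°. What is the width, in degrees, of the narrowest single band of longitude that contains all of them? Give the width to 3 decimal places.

22.706°

Sort the longitudes: -177.663°, -169.043°, -158.915°, +178.379°, +178.898°.
Eastward gaps between consecutive values (wrapping around): 8.620°, 10.128°, 337.294°, 0.519°, 3.439°.
Largest gap = 337.294° ⇒ minimal covering band is its complement: 360° − 337.294° = 22.706°.
Band runs from +178.379° eastward to -158.915°, crossing the antimeridian.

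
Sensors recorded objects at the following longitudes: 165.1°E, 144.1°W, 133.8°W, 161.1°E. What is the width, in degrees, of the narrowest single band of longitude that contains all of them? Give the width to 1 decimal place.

Sort the longitudes: -144.1°, -133.8°, +161.1°, +165.1°.
Eastward gaps between consecutive values (wrapping around): 10.3°, 294.9°, 4.0°, 50.8°.
Largest gap = 294.9° ⇒ minimal covering band is its complement: 360° − 294.9° = 65.1°.
Band runs from +161.1° eastward to -133.8°, crossing the antimeridian.

65.1°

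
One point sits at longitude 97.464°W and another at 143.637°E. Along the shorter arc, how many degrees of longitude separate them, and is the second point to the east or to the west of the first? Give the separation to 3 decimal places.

Raw difference: 143.637 − -97.464 = 241.101°.
Normalise into (−180°, 180°]: 241.101° − 360° = -118.899°.
Negative ⇒ the second point lies to the west; separation 118.899°.

118.899° west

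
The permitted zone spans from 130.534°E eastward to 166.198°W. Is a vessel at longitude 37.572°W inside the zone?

Band width going east from +130.534° to -166.198°: ((-166.198 − 130.534) mod 360) = 63.268°.
Offset of -37.572° east of the west edge: ((-37.572 − 130.534) mod 360) = 191.894°.
191.894° > 63.268° ⇒ outside.

No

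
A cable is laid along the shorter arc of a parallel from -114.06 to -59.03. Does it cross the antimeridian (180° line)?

Signed shortest Δλ = ((-59.03 − -114.06 + 180) mod 360) − 180 = 55.03°.
Going east by 55.03° from -114.06° reaches -59.03° without touching 180°.

No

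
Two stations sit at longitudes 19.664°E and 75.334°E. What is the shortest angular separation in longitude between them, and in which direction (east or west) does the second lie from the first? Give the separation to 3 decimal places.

55.670° east

Raw difference: 75.334 − 19.664 = 55.67°.
Normalise into (−180°, 180°]: 55.67° stays 55.67°.
Positive ⇒ the second point lies to the east; separation 55.670°.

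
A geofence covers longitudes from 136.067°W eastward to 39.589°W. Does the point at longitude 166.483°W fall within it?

No

Band width going east from -136.067° to -39.589°: ((-39.589 − -136.067) mod 360) = 96.478°.
Offset of -166.483° east of the west edge: ((-166.483 − -136.067) mod 360) = 329.584°.
329.584° > 96.478° ⇒ outside.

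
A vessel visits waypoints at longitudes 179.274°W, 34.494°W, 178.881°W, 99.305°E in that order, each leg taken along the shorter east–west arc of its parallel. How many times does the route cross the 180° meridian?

1

Leg 1: -179.274° → -34.494°, shortest Δλ = 144.78° (east) — does not cross 180°.
Leg 2: -34.494° → -178.881°, shortest Δλ = -144.387° (west) — does not cross 180°.
Leg 3: -178.881° → +99.305°, shortest Δλ = -81.814° (west) — crosses 180°.
Total crossings: 1.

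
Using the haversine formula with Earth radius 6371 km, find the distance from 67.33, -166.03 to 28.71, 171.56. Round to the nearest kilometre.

4549 km

Δλ = 171.56 − -166.03 = 337.59°; wrapped into (−180°, 180°]: -22.41°.
Δφ = 28.71 − 67.33 = -38.62°.
a = sin²(Δφ/2) + cos φ₁ · cos φ₂ · sin²(Δλ/2) = 0.122113.
c = 2·atan2(√a, √(1−a)) = 0.71396 rad → d = 6371·c ≈ 4548.65 km.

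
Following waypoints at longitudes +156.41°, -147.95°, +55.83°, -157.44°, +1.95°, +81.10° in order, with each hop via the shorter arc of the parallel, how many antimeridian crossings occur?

3

Leg 1: +156.41° → -147.95°, shortest Δλ = 55.64° (east) — crosses 180°.
Leg 2: -147.95° → +55.83°, shortest Δλ = -156.22° (west) — crosses 180°.
Leg 3: +55.83° → -157.44°, shortest Δλ = 146.73° (east) — crosses 180°.
Leg 4: -157.44° → +1.95°, shortest Δλ = 159.39° (east) — does not cross 180°.
Leg 5: +1.95° → +81.10°, shortest Δλ = 79.15° (east) — does not cross 180°.
Total crossings: 3.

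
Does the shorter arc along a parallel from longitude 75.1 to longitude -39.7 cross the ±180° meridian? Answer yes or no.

Signed shortest Δλ = ((-39.7 − 75.1 + 180) mod 360) − 180 = -114.8°.
Going west by 114.8° from +75.1° reaches -39.7° without touching 180°.

No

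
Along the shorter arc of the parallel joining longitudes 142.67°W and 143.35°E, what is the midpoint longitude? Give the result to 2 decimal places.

179.66°W

Signed shortest Δλ from -142.67° to +143.35° is -73.98°.
Midpoint longitude = -142.67° + (-73.98°)/2 = -142.67° − 36.99° = -179.66°.
(The naïve average (-142.67 + +143.35)/2 = 0.34° is on the wrong side of the globe.)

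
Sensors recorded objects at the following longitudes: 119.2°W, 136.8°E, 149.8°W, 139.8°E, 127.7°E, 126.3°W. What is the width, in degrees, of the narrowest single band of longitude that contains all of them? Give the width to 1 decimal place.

113.1°

Sort the longitudes: -149.8°, -126.3°, -119.2°, +127.7°, +136.8°, +139.8°.
Eastward gaps between consecutive values (wrapping around): 23.5°, 7.1°, 246.9°, 9.1°, 3.0°, 70.4°.
Largest gap = 246.9° ⇒ minimal covering band is its complement: 360° − 246.9° = 113.1°.
Band runs from +127.7° eastward to -119.2°, crossing the antimeridian.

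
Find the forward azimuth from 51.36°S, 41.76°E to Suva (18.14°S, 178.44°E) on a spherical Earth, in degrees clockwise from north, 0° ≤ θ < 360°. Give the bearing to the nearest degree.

Δλ = 178.44 − 41.76 = 136.68°.
θ = atan2( sin Δλ · cos φ₂ , cos φ₁ · sin φ₂ − sin φ₁ · cos φ₂ · cos Δλ )
  = atan2(0.65197, -0.73443) = 138.404° → normalised to [0°, 360°): 138.404°.

138°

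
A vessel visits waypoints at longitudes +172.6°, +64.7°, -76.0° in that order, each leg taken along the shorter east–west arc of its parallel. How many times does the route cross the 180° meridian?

Leg 1: +172.6° → +64.7°, shortest Δλ = -107.9° (west) — does not cross 180°.
Leg 2: +64.7° → -76.0°, shortest Δλ = -140.7° (west) — does not cross 180°.
Total crossings: 0.

0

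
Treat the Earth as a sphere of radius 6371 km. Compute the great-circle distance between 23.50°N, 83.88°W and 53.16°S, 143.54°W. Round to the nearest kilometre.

Δλ = -143.54 − -83.88 = -59.66°.
Δφ = -53.16 − 23.50 = -76.66°.
a = sin²(Δφ/2) + cos φ₁ · cos φ₂ · sin²(Δλ/2) = 0.520688.
c = 2·atan2(√a, √(1−a)) = 1.61218 rad → d = 6371·c ≈ 10271.23 km.

10271 km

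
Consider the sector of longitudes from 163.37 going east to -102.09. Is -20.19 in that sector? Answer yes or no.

Band width going east from +163.37° to -102.09°: ((-102.09 − 163.37) mod 360) = 94.54°.
Offset of -20.19° east of the west edge: ((-20.19 − 163.37) mod 360) = 176.44°.
176.44° > 94.54° ⇒ outside.

No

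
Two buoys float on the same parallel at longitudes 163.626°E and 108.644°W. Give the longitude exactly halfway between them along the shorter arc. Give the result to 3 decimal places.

Signed shortest Δλ from +163.626° to -108.644° is +87.730°.
Midpoint longitude = +163.626° + (+87.730°)/2 = +163.626° + 43.865° = +207.491°.
Normalise into (−180°, 180°]: -152.509°.
(The naïve average (+163.626 + -108.644)/2 = 27.491° is on the wrong side of the globe.)

152.509°W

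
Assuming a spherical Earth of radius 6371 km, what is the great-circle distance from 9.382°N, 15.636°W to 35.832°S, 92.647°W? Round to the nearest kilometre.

9469 km

Δλ = -92.647 − -15.636 = -77.011°.
Δφ = -35.832 − 9.382 = -45.214°.
a = sin²(Δφ/2) + cos φ₁ · cos φ₂ · sin²(Δλ/2) = 0.457822.
c = 2·atan2(√a, √(1−a)) = 1.48634 rad → d = 6371·c ≈ 9469.47 km.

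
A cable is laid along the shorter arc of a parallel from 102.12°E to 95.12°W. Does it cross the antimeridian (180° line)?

Yes

Naïve |-95.12 − 102.12| = 197.24° > 180°, so the shorter arc goes the other way round — across 180°.
Signed shortest Δλ = ((-95.12 − 102.12 + 180) mod 360) − 180 = 162.76°.
Going east by 162.76° from +102.12° passes through 180° before reaching -95.12°.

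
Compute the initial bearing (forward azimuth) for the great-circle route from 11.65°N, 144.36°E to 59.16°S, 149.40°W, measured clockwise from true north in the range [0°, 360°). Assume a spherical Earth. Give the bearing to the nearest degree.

Δλ = -149.40 − 144.36 = -293.76°; wrapped into (−180°, 180°]: 66.24°.
θ = atan2( sin Δλ · cos φ₂ , cos φ₁ · sin φ₂ − sin φ₁ · cos φ₂ · cos Δλ )
  = atan2(0.46919, -0.88262) = 152.005° → normalised to [0°, 360°): 152.005°.

152°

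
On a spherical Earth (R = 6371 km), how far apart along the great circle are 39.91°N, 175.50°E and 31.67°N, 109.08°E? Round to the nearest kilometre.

5924 km

Δλ = 109.08 − 175.50 = -66.42°.
Δφ = 31.67 − 39.91 = -8.24°.
a = sin²(Δφ/2) + cos φ₁ · cos φ₂ · sin²(Δλ/2) = 0.201001.
c = 2·atan2(√a, √(1−a)) = 0.92979 rad → d = 6371·c ≈ 5923.72 km.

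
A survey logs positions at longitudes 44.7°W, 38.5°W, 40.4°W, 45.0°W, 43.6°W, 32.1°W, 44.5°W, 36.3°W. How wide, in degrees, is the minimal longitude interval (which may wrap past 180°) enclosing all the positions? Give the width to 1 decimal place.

Sort the longitudes: -45.0°, -44.7°, -44.5°, -43.6°, -40.4°, -38.5°, -36.3°, -32.1°.
Eastward gaps between consecutive values (wrapping around): 0.3°, 0.2°, 0.9°, 3.2°, 1.9°, 2.2°, 4.2°, 347.1°.
Largest gap = 347.1° ⇒ minimal covering band is its complement: 360° − 347.1° = 12.9°.
Band runs from -45.0° eastward to -32.1°.

12.9°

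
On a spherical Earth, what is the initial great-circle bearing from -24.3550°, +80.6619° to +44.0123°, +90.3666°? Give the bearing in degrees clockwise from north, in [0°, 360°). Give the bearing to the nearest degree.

Δλ = 90.3666 − 80.6619 = 9.7047°.
θ = atan2( sin Δλ · cos φ₂ , cos φ₁ · sin φ₂ − sin φ₁ · cos φ₂ · cos Δλ )
  = atan2(0.12123, 0.92532) = 7.464° → normalised to [0°, 360°): 7.464°.

7°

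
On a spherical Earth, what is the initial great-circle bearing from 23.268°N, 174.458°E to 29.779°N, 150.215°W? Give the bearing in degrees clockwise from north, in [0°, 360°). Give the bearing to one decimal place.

Δλ = -150.215 − 174.458 = -324.673°; wrapped into (−180°, 180°]: 35.327°.
θ = atan2( sin Δλ · cos φ₂ , cos φ₁ · sin φ₂ − sin φ₁ · cos φ₂ · cos Δλ )
  = atan2(0.50188, 0.17653) = 70.622° → normalised to [0°, 360°): 70.622°.

70.6°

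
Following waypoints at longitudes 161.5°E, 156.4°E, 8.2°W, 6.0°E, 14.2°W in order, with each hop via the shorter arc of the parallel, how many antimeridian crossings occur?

0

Leg 1: +161.5° → +156.4°, shortest Δλ = -5.1° (west) — does not cross 180°.
Leg 2: +156.4° → -8.2°, shortest Δλ = -164.6° (west) — does not cross 180°.
Leg 3: -8.2° → +6.0°, shortest Δλ = 14.2° (east) — does not cross 180°.
Leg 4: +6.0° → -14.2°, shortest Δλ = -20.2° (west) — does not cross 180°.
Total crossings: 0.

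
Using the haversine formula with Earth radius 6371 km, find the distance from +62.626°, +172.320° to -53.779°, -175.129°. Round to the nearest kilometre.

12990 km

Δλ = -175.129 − 172.320 = -347.449°; wrapped into (−180°, 180°]: 12.551°.
Δφ = -53.779 − 62.626 = -116.405°.
a = sin²(Δφ/2) + cos φ₁ · cos φ₂ · sin²(Δλ/2) = 0.725603.
c = 2·atan2(√a, √(1−a)) = 2.03891 rad → d = 6371·c ≈ 12989.91 km.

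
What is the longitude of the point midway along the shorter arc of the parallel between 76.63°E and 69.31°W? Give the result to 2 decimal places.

3.66°E

Signed shortest Δλ from +76.63° to -69.31° is -145.94°.
Midpoint longitude = +76.63° + (-145.94°)/2 = +76.63° − 72.97° = +3.66°.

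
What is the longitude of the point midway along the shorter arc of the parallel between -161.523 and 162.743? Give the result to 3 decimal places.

Signed shortest Δλ from -161.523° to +162.743° is -35.734°.
Midpoint longitude = -161.523° + (-35.734°)/2 = -161.523° − 17.867° = -179.390°.
(The naïve average (-161.523 + +162.743)/2 = 0.61° is on the wrong side of the globe.)

-179.390°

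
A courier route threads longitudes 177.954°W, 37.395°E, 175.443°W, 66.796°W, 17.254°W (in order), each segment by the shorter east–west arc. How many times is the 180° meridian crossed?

2

Leg 1: -177.954° → +37.395°, shortest Δλ = -144.651° (west) — crosses 180°.
Leg 2: +37.395° → -175.443°, shortest Δλ = 147.162° (east) — crosses 180°.
Leg 3: -175.443° → -66.796°, shortest Δλ = 108.647° (east) — does not cross 180°.
Leg 4: -66.796° → -17.254°, shortest Δλ = 49.542° (east) — does not cross 180°.
Total crossings: 2.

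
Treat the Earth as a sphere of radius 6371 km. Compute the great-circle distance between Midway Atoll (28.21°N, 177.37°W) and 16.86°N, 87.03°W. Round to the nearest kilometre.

9163 km

Δλ = -87.03 − -177.37 = 90.34°.
Δφ = 16.86 − 28.21 = -11.35°.
a = sin²(Δφ/2) + cos φ₁ · cos φ₂ · sin²(Δλ/2) = 0.433952.
c = 2·atan2(√a, √(1−a)) = 1.43831 rad → d = 6371·c ≈ 9163.49 km.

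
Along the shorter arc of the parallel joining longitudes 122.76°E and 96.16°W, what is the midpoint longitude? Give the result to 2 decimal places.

Signed shortest Δλ from +122.76° to -96.16° is +141.08°.
Midpoint longitude = +122.76° + (+141.08°)/2 = +122.76° + 70.54° = +193.30°.
Normalise into (−180°, 180°]: -166.70°.
(The naïve average (+122.76 + -96.16)/2 = 13.3° is on the wrong side of the globe.)

166.70°W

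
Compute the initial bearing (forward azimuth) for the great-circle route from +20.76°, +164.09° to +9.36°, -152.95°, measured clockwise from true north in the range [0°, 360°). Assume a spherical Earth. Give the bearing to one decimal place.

Δλ = -152.95 − 164.09 = -317.04°; wrapped into (−180°, 180°]: 42.96°.
θ = atan2( sin Δλ · cos φ₂ , cos φ₁ · sin φ₂ − sin φ₁ · cos φ₂ · cos Δλ )
  = atan2(0.67241, -0.10387) = 98.781° → normalised to [0°, 360°): 98.781°.

98.8°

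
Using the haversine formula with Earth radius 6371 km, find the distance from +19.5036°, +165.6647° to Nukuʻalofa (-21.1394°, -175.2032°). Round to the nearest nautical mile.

Δλ = -175.2032 − 165.6647 = -340.8679°; wrapped into (−180°, 180°]: 19.1321°.
Δφ = -21.1394 − 19.5036 = -40.6430°.
a = sin²(Δφ/2) + cos φ₁ · cos φ₂ · sin²(Δλ/2) = 0.144889.
c = 2·atan2(√a, √(1−a)) = 0.78098 rad → d = 6371·c ≈ 4975.65 km ≈ 2686.64 nmi.

2687 nmi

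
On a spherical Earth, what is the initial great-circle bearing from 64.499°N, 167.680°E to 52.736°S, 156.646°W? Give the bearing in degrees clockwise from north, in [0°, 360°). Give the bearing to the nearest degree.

156°

Δλ = -156.646 − 167.680 = -324.326°; wrapped into (−180°, 180°]: 35.674°.
θ = atan2( sin Δλ · cos φ₂ , cos φ₁ · sin φ₂ − sin φ₁ · cos φ₂ · cos Δλ )
  = atan2(0.35310, -0.78659) = 155.824° → normalised to [0°, 360°): 155.824°.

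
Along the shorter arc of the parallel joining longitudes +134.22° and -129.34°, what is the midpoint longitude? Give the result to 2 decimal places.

-177.56°

Signed shortest Δλ from +134.22° to -129.34° is +96.44°.
Midpoint longitude = +134.22° + (+96.44°)/2 = +134.22° + 48.22° = +182.44°.
Normalise into (−180°, 180°]: -177.56°.
(The naïve average (+134.22 + -129.34)/2 = 2.44° is on the wrong side of the globe.)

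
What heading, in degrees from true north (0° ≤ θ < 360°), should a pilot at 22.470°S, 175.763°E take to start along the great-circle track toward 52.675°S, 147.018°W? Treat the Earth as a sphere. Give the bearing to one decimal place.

146.3°

Δλ = -147.018 − 175.763 = -322.781°; wrapped into (−180°, 180°]: 37.219°.
θ = atan2( sin Δλ · cos φ₂ , cos φ₁ · sin φ₂ − sin φ₁ · cos φ₂ · cos Δλ )
  = atan2(0.36675, -0.55029) = 146.318° → normalised to [0°, 360°): 146.318°.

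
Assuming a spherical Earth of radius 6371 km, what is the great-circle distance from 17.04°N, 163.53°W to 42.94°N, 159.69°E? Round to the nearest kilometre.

Δλ = 159.69 − -163.53 = 323.22°; wrapped into (−180°, 180°]: -36.78°.
Δφ = 42.94 − 17.04 = 25.90°.
a = sin²(Δφ/2) + cos φ₁ · cos φ₂ · sin²(Δλ/2) = 0.119885.
c = 2·atan2(√a, √(1−a)) = 0.70713 rad → d = 6371·c ≈ 4505.12 km.

4505 km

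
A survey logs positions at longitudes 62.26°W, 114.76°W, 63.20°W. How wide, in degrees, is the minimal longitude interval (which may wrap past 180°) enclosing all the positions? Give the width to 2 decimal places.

52.50°

Sort the longitudes: -114.76°, -63.20°, -62.26°.
Eastward gaps between consecutive values (wrapping around): 51.56°, 0.94°, 307.50°.
Largest gap = 307.50° ⇒ minimal covering band is its complement: 360° − 307.50° = 52.50°.
Band runs from -114.76° eastward to -62.26°.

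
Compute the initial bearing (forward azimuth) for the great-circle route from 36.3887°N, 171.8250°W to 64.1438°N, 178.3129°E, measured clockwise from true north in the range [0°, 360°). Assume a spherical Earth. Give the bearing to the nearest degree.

Δλ = 178.3129 − -171.8250 = 350.1379°; wrapped into (−180°, 180°]: -9.8621°.
θ = atan2( sin Δλ · cos φ₂ , cos φ₁ · sin φ₂ − sin φ₁ · cos φ₂ · cos Δλ )
  = atan2(-0.07470, 0.46952) = -9.040° → normalised to [0°, 360°): 350.960°.

351°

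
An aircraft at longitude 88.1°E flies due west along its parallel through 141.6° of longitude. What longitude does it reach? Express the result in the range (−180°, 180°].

Start at +88.1°; shift −141.6° → -53.5°.
-53.5° already lies in (−180°, 180°].

53.5°W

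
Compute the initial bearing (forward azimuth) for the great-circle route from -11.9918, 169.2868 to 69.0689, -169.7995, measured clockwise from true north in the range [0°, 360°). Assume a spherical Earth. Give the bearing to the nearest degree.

7°

Δλ = -169.7995 − 169.2868 = -339.0863°; wrapped into (−180°, 180°]: 20.9137°.
θ = atan2( sin Δλ · cos φ₂ , cos φ₁ · sin φ₂ − sin φ₁ · cos φ₂ · cos Δλ )
  = atan2(0.12752, 0.98296) = 7.392° → normalised to [0°, 360°): 7.392°.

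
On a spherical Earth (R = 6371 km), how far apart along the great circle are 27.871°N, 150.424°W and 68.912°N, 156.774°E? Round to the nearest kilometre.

Δλ = 156.774 − -150.424 = 307.198°; wrapped into (−180°, 180°]: -52.802°.
Δφ = 68.912 − 27.871 = 41.041°.
a = sin²(Δφ/2) + cos φ₁ · cos φ₂ · sin²(Δλ/2) = 0.185766.
c = 2·atan2(√a, √(1−a)) = 0.89121 rad → d = 6371·c ≈ 5677.93 km.

5678 km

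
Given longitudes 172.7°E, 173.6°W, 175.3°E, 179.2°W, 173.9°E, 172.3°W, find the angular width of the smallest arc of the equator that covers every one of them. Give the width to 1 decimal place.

Sort the longitudes: -179.2°, -173.6°, -172.3°, +172.7°, +173.9°, +175.3°.
Eastward gaps between consecutive values (wrapping around): 5.6°, 1.3°, 345.0°, 1.2°, 1.4°, 5.5°.
Largest gap = 345.0° ⇒ minimal covering band is its complement: 360° − 345.0° = 15.0°.
Band runs from +172.7° eastward to -172.3°, crossing the antimeridian.

15.0°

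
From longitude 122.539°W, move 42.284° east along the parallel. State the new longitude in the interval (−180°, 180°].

Start at -122.539°; shift +42.284° → -80.255°.
-80.255° already lies in (−180°, 180°].

80.255°W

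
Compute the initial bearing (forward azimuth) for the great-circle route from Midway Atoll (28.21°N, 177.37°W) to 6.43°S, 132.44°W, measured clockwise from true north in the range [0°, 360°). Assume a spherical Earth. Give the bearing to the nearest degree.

Δλ = -132.44 − -177.37 = 44.93°.
θ = atan2( sin Δλ · cos φ₂ , cos φ₁ · sin φ₂ − sin φ₁ · cos φ₂ · cos Δλ )
  = atan2(0.70180, -0.43124) = 121.570° → normalised to [0°, 360°): 121.570°.

122°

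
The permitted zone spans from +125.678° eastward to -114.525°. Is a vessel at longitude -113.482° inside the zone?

No

Band width going east from +125.678° to -114.525°: ((-114.525 − 125.678) mod 360) = 119.797°.
Offset of -113.482° east of the west edge: ((-113.482 − 125.678) mod 360) = 120.840°.
120.840° > 119.797° ⇒ outside.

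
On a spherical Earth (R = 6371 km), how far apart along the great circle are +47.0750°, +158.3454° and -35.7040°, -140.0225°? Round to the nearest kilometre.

Δλ = -140.0225 − 158.3454 = -298.3679°; wrapped into (−180°, 180°]: 61.6321°.
Δφ = -35.7040 − 47.0750 = -82.7790°.
a = sin²(Δφ/2) + cos φ₁ · cos φ₂ · sin²(Δλ/2) = 0.582287.
c = 2·atan2(√a, √(1−a)) = 1.73612 rad → d = 6371·c ≈ 11060.83 km.

11061 km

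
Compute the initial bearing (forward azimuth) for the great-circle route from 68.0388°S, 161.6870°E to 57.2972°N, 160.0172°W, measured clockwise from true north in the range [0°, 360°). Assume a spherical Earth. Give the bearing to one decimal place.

Δλ = -160.0172 − 161.6870 = -321.7042°; wrapped into (−180°, 180°]: 38.2958°.
θ = atan2( sin Δλ · cos φ₂ , cos φ₁ · sin φ₂ − sin φ₁ · cos φ₂ · cos Δλ )
  = atan2(0.33482, 0.70795) = 25.312° → normalised to [0°, 360°): 25.312°.

25.3°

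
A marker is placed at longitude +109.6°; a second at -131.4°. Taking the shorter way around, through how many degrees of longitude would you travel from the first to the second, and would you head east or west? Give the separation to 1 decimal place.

Raw difference: -131.4 − 109.6 = -241.0°.
Normalise into (−180°, 180°]: -241.0° + 360° = 119.0°.
Positive ⇒ the second point lies to the east; separation 119.0°.

119.0° east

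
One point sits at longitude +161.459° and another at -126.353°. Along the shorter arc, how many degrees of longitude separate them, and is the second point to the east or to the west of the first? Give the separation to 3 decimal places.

72.188° east

Raw difference: -126.353 − 161.459 = -287.812°.
Normalise into (−180°, 180°]: -287.812° + 360° = 72.188°.
Positive ⇒ the second point lies to the east; separation 72.188°.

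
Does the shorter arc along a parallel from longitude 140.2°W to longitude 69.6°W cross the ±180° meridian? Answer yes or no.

Signed shortest Δλ = ((-69.6 − -140.2 + 180) mod 360) − 180 = 70.6°.
Going east by 70.6° from -140.2° reaches -69.6° without touching 180°.

No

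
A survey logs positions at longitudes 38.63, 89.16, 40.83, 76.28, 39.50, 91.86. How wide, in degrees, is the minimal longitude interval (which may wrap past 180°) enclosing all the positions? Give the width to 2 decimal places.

Sort the longitudes: +38.63°, +39.50°, +40.83°, +76.28°, +89.16°, +91.86°.
Eastward gaps between consecutive values (wrapping around): 0.87°, 1.33°, 35.45°, 12.88°, 2.70°, 306.77°.
Largest gap = 306.77° ⇒ minimal covering band is its complement: 360° − 306.77° = 53.23°.
Band runs from +38.63° eastward to +91.86°.

53.23°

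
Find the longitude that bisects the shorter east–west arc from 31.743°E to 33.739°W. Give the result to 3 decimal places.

0.998°W

Signed shortest Δλ from +31.743° to -33.739° is -65.482°.
Midpoint longitude = +31.743° + (-65.482°)/2 = +31.743° − 32.741° = -0.998°.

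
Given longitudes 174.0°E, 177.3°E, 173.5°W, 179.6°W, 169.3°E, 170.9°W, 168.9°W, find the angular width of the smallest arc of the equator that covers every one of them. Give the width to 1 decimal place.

Sort the longitudes: -179.6°, -173.5°, -170.9°, -168.9°, +169.3°, +174.0°, +177.3°.
Eastward gaps between consecutive values (wrapping around): 6.1°, 2.6°, 2.0°, 338.2°, 4.7°, 3.3°, 3.1°.
Largest gap = 338.2° ⇒ minimal covering band is its complement: 360° − 338.2° = 21.8°.
Band runs from +169.3° eastward to -168.9°, crossing the antimeridian.

21.8°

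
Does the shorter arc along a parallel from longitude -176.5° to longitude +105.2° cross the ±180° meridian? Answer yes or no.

Naïve |105.2 − -176.5| = 281.7° > 180°, so the shorter arc goes the other way round — across 180°.
Signed shortest Δλ = ((105.2 − -176.5 + 180) mod 360) − 180 = -78.3°.
Going west by 78.3° from -176.5° passes through 180° before reaching +105.2°.

Yes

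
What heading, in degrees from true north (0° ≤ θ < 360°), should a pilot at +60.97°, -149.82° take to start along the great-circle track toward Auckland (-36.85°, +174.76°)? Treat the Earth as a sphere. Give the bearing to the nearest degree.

Δλ = 174.76 − -149.82 = 324.58°; wrapped into (−180°, 180°]: -35.42°.
θ = atan2( sin Δλ · cos φ₂ , cos φ₁ · sin φ₂ − sin φ₁ · cos φ₂ · cos Δλ )
  = atan2(-0.46377, -0.86121) = -151.697° → normalised to [0°, 360°): 208.303°.

208°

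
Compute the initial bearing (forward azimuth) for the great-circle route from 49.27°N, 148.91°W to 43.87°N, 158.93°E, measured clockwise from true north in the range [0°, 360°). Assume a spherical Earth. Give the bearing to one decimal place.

281.6°

Δλ = 158.93 − -148.91 = 307.84°; wrapped into (−180°, 180°]: -52.16°.
θ = atan2( sin Δλ · cos φ₂ , cos φ₁ · sin φ₂ − sin φ₁ · cos φ₂ · cos Δλ )
  = atan2(-0.56933, 0.11706) = -78.381° → normalised to [0°, 360°): 281.619°.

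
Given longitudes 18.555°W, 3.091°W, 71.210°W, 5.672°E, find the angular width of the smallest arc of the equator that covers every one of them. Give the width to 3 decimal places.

76.882°

Sort the longitudes: -71.210°, -18.555°, -3.091°, +5.672°.
Eastward gaps between consecutive values (wrapping around): 52.655°, 15.464°, 8.763°, 283.118°.
Largest gap = 283.118° ⇒ minimal covering band is its complement: 360° − 283.118° = 76.882°.
Band runs from -71.210° eastward to +5.672°.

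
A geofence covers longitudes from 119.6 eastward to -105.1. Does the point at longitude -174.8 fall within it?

Yes

Band width going east from +119.6° to -105.1°: ((-105.1 − 119.6) mod 360) = 135.3°.
Offset of -174.8° east of the west edge: ((-174.8 − 119.6) mod 360) = 65.6°.
65.6° ≤ 135.3° ⇒ inside.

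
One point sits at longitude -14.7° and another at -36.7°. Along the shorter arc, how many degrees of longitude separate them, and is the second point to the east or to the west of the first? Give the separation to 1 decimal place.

22.0° west

Raw difference: -36.7 − -14.7 = -22.0°.
Normalise into (−180°, 180°]: -22.0° stays -22.0°.
Negative ⇒ the second point lies to the west; separation 22.0°.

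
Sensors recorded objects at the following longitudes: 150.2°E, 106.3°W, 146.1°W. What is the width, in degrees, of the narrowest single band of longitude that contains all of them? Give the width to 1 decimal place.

103.5°

Sort the longitudes: -146.1°, -106.3°, +150.2°.
Eastward gaps between consecutive values (wrapping around): 39.8°, 256.5°, 63.7°.
Largest gap = 256.5° ⇒ minimal covering band is its complement: 360° − 256.5° = 103.5°.
Band runs from +150.2° eastward to -106.3°, crossing the antimeridian.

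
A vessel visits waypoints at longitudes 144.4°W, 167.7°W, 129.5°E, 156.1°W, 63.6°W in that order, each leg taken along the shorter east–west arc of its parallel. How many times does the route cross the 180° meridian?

Leg 1: -144.4° → -167.7°, shortest Δλ = -23.3° (west) — does not cross 180°.
Leg 2: -167.7° → +129.5°, shortest Δλ = -62.8° (west) — crosses 180°.
Leg 3: +129.5° → -156.1°, shortest Δλ = 74.4° (east) — crosses 180°.
Leg 4: -156.1° → -63.6°, shortest Δλ = 92.5° (east) — does not cross 180°.
Total crossings: 2.

2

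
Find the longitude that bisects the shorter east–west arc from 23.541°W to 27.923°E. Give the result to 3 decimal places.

2.191°E

Signed shortest Δλ from -23.541° to +27.923° is +51.464°.
Midpoint longitude = -23.541° + (+51.464°)/2 = -23.541° + 25.732° = +2.191°.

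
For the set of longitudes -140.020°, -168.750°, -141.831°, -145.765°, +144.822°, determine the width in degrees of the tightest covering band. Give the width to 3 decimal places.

75.158°

Sort the longitudes: -168.750°, -145.765°, -141.831°, -140.020°, +144.822°.
Eastward gaps between consecutive values (wrapping around): 22.985°, 3.934°, 1.811°, 284.842°, 46.428°.
Largest gap = 284.842° ⇒ minimal covering band is its complement: 360° − 284.842° = 75.158°.
Band runs from +144.822° eastward to -140.020°, crossing the antimeridian.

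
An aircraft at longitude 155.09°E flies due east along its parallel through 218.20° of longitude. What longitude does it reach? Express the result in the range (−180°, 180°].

13.29°E

Start at +155.09°; shift +218.20° → +373.29°.
+373.29° lies outside (−180°, 180°]; subtract 360° → +13.29°.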